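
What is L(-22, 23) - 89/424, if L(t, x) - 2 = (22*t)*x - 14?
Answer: -4725145/424 ≈ -11144.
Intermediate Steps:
L(t, x) = -12 + 22*t*x (L(t, x) = 2 + ((22*t)*x - 14) = 2 + (22*t*x - 14) = 2 + (-14 + 22*t*x) = -12 + 22*t*x)
L(-22, 23) - 89/424 = (-12 + 22*(-22)*23) - 89/424 = (-12 - 11132) - 89*1/424 = -11144 - 89/424 = -4725145/424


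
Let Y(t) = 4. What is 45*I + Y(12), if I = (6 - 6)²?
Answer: 4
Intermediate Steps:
I = 0 (I = 0² = 0)
45*I + Y(12) = 45*0 + 4 = 0 + 4 = 4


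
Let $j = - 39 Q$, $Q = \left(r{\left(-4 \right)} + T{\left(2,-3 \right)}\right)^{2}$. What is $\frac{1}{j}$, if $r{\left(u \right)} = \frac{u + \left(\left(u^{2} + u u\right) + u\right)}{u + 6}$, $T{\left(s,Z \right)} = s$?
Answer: $- \frac{1}{7644} \approx -0.00013082$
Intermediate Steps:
$r{\left(u \right)} = \frac{2 u + 2 u^{2}}{6 + u}$ ($r{\left(u \right)} = \frac{u + \left(\left(u^{2} + u^{2}\right) + u\right)}{6 + u} = \frac{u + \left(2 u^{2} + u\right)}{6 + u} = \frac{u + \left(u + 2 u^{2}\right)}{6 + u} = \frac{2 u + 2 u^{2}}{6 + u}$)
$Q = 196$ ($Q = \left(2 \left(-4\right) \frac{1}{6 - 4} \left(1 - 4\right) + 2\right)^{2} = \left(2 \left(-4\right) \frac{1}{2} \left(-3\right) + 2\right)^{2} = \left(12 + 2\right)^{2} = 14^{2} = 196$)
$j = -7644$ ($j = \left(-39\right) 196 = -7644$)
$\frac{1}{j} = \frac{1}{-7644} = - \frac{1}{7644}$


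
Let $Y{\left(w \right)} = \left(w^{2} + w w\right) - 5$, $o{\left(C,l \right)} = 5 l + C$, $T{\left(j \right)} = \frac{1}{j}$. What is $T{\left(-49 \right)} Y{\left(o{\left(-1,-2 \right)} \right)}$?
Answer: $- \frac{237}{49} \approx -4.8367$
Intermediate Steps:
$o{\left(C,l \right)} = C + 5 l$
$Y{\left(w \right)} = -5 + 2 w^{2}$ ($Y{\left(w \right)} = \left(w^{2} + w^{2}\right) - 5 = 2 w^{2} - 5 = -5 + 2 w^{2}$)
$T{\left(-49 \right)} Y{\left(o{\left(-1,-2 \right)} \right)} = \frac{-5 + 2 \left(-1 + 5 \left(-2\right)\right)^{2}}{-49} = - \frac{-5 + 2 \left(-1 - 10\right)^{2}}{49} = - \frac{-5 + 2 \left(-11\right)^{2}}{49} = - \frac{-5 + 2 \cdot 121}{49} = - \frac{-5 + 242}{49} = \left(- \frac{1}{49}\right) 237 = - \frac{237}{49}$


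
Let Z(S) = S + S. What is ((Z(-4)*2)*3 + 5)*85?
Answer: -3655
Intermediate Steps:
Z(S) = 2*S
((Z(-4)*2)*3 + 5)*85 = (((2*(-4))*2)*3 + 5)*85 = (-8*2*3 + 5)*85 = (-16*3 + 5)*85 = (-48 + 5)*85 = -43*85 = -3655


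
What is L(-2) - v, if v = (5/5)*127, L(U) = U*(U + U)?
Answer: -119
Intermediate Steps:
L(U) = 2*U**2 (L(U) = U*(2*U) = 2*U**2)
v = 127 (v = (5*(1/5))*127 = 1*127 = 127)
L(-2) - v = 2*(-2)**2 - 1*127 = 2*4 - 127 = 8 - 127 = -119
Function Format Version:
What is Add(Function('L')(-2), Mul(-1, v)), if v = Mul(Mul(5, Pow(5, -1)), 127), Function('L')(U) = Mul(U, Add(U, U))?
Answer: -119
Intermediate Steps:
Function('L')(U) = Mul(2, Pow(U, 2)) (Function('L')(U) = Mul(U, Mul(2, U)) = Mul(2, Pow(U, 2)))
v = 127 (v = Mul(Mul(5, Rational(1, 5)), 127) = Mul(1, 127) = 127)
Add(Function('L')(-2), Mul(-1, v)) = Add(Mul(2, Pow(-2, 2)), Mul(-1, 127)) = Add(Mul(2, 4), -127) = Add(8, -127) = -119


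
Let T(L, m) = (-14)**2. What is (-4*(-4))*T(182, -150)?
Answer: 3136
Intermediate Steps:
T(L, m) = 196
(-4*(-4))*T(182, -150) = -4*(-4)*196 = 16*196 = 3136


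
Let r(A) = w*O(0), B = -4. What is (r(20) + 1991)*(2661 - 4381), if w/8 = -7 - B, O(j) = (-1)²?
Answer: -3383240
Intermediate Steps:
O(j) = 1
w = -24 (w = 8*(-7 - 1*(-4)) = 8*(-7 + 4) = 8*(-3) = -24)
r(A) = -24 (r(A) = -24*1 = -24)
(r(20) + 1991)*(2661 - 4381) = (-24 + 1991)*(2661 - 4381) = 1967*(-1720) = -3383240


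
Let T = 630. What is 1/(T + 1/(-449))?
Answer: 449/282869 ≈ 0.0015873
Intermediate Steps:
1/(T + 1/(-449)) = 1/(630 + 1/(-449)) = 1/(630 - 1/449) = 1/(282869/449) = 449/282869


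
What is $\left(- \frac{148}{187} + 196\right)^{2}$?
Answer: $\frac{1332542016}{34969} \approx 38106.0$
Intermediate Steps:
$\left(- \frac{148}{187} + 196\right)^{2} = \left(\frac{36504}{187}\right)^{2} = \frac{1332542016}{34969}$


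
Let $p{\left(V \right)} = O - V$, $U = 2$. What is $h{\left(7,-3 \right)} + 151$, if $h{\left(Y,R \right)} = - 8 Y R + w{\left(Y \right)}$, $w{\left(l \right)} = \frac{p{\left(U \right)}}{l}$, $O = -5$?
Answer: $318$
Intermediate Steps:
$p{\left(V \right)} = -5 - V$
$w{\left(l \right)} = - \frac{7}{l}$ ($w{\left(l \right)} = \frac{-5 - 2}{l} = - \frac{7}{l}$)
$h{\left(Y,R \right)} = - \frac{7}{Y} - 8 R Y$ ($h{\left(Y,R \right)} = - 8 Y R - \frac{7}{Y} = - 8 R Y - \frac{7}{Y} = - \frac{7}{Y} - 8 R Y$)
$h{\left(7,-3 \right)} + 151 = \left(- \frac{7}{7} - \left(-24\right) 7\right) + 151 = \left(\left(-7\right) \frac{1}{7} + 168\right) + 151 = \left(-1 + 168\right) + 151 = 167 + 151 = 318$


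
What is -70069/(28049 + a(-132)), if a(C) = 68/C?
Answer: -2312277/925600 ≈ -2.4981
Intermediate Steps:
-70069/(28049 + a(-132)) = -70069/(28049 + 68/(-132)) = -70069/(28049 + 68*(-1/132)) = -70069/(28049 - 17/33) = -70069/925600/33 = -70069*33/925600 = -2312277/925600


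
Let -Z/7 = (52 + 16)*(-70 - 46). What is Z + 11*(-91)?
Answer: 54215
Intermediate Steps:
Z = 55216 (Z = -7*(52 + 16)*(-70 - 46) = -476*(-116) = -7*(-7888) = 55216)
Z + 11*(-91) = 55216 + 11*(-91) = 55216 - 1001 = 54215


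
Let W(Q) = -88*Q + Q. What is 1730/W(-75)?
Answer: 346/1305 ≈ 0.26513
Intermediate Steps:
W(Q) = -87*Q
1730/W(-75) = 1730/((-87*(-75))) = 1730/6525 = 1730*(1/6525) = 346/1305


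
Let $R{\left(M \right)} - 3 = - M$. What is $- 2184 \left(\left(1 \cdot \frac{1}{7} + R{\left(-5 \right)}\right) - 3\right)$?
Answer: $-11232$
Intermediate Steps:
$R{\left(M \right)} = 3 - M$
$- 2184 \left(\left(1 \cdot \frac{1}{7} + R{\left(-5 \right)}\right) - 3\right) = - 2184 \left(\left(1 \cdot \frac{1}{7} + \left(3 - -5\right)\right) - 3\right) = - 2184 \left(\left(1 \cdot \frac{1}{7} + \left(3 + 5\right)\right) - 3\right) = - 2184 \left(\left(\frac{1}{7} + 8\right) - 3\right) = - 2184 \left(\frac{57}{7} - 3\right) = \left(-2184\right) \frac{36}{7} = -11232$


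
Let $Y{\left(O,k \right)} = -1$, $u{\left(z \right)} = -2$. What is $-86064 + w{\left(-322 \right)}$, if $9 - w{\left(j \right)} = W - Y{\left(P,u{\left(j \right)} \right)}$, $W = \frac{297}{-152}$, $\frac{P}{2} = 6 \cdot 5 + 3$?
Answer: $- \frac{13080215}{152} \approx -86054.0$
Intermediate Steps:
$P = 66$ ($P = 2 \left(6 \cdot 5 + 3\right) = 2 \left(30 + 3\right) = 2 \cdot 33 = 66$)
$W = - \frac{297}{152}$ ($W = 297 \left(- \frac{1}{152}\right) = - \frac{297}{152} \approx -1.9539$)
$w{\left(j \right)} = \frac{1513}{152}$ ($w{\left(j \right)} = 9 - \left(- \frac{297}{152} - -1\right) = 9 - \left(- \frac{297}{152} + 1\right) = 9 - - \frac{145}{152} = 9 + \frac{145}{152} = \frac{1513}{152}$)
$-86064 + w{\left(-322 \right)} = -86064 + \frac{1513}{152} = - \frac{13080215}{152}$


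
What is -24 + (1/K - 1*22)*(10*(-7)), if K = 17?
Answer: 25702/17 ≈ 1511.9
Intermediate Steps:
-24 + (1/K - 1*22)*(10*(-7)) = -24 + (1/17 - 1*22)*(10*(-7)) = -24 + (1/17 - 22)*(-70) = -24 - 373/17*(-70) = -24 + 26110/17 = 25702/17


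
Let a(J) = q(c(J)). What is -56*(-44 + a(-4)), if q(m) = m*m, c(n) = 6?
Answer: 448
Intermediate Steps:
q(m) = m²
a(J) = 36 (a(J) = 6² = 36)
-56*(-44 + a(-4)) = -56*(-44 + 36) = -56*(-8) = 448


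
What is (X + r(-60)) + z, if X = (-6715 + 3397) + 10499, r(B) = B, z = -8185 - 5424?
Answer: -6488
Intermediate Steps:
z = -13609
X = 7181 (X = -3318 + 10499 = 7181)
(X + r(-60)) + z = (7181 - 60) - 13609 = 7121 - 13609 = -6488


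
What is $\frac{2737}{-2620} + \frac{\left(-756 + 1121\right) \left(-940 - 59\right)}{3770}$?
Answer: $- \frac{96566219}{987740} \approx -97.765$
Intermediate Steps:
$\frac{2737}{-2620} + \frac{\left(-756 + 1121\right) \left(-940 - 59\right)}{3770} = 2737 \left(- \frac{1}{2620}\right) + 365 \left(-999\right) \frac{1}{3770} = - \frac{2737}{2620} - \frac{72927}{754} = - \frac{96566219}{987740}$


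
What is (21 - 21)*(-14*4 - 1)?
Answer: 0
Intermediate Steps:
(21 - 21)*(-14*4 - 1) = 0*(-56 - 1) = 0*(-57) = 0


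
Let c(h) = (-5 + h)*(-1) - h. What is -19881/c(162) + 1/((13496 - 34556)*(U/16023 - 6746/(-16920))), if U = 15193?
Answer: 141563693778268/2271457364319 ≈ 62.323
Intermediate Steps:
c(h) = 5 - 2*h (c(h) = (5 - h) - h = 5 - 2*h)
-19881/c(162) + 1/((13496 - 34556)*(U/16023 - 6746/(-16920))) = -19881/(5 - 2*162) + 1/((13496 - 34556)*(15193/16023 - 6746/(-16920))) = -19881/(5 - 324) + 1/((-21060)*(15193*(1/16023) - 6746*(-1/16920))) = -19881/(-319) - 1/(21060*(15193/16023 + 3373/8460)) = -19881*(-1/319) - 1/(21060*60859453/45184860) = 19881/319 - 1/21060*45184860/60859453 = 19881/319 - 251027/7120556001 = 141563693778268/2271457364319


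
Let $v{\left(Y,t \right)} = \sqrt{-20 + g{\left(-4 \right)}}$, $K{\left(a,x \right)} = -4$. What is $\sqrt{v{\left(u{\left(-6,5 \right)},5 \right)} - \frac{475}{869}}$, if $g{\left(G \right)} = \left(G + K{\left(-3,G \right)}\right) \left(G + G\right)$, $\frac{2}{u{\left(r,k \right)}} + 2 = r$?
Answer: $\frac{\sqrt{-412775 + 1510322 \sqrt{11}}}{869} \approx 2.4671$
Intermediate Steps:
$u{\left(r,k \right)} = \frac{2}{-2 + r}$
$g{\left(G \right)} = 2 G \left(-4 + G\right)$ ($g{\left(G \right)} = \left(G - 4\right) \left(G + G\right) = \left(-4 + G\right) 2 G = 2 G \left(-4 + G\right)$)
$v{\left(Y,t \right)} = 2 \sqrt{11}$ ($v{\left(Y,t \right)} = \sqrt{-20 + 2 \left(-4\right) \left(-4 - 4\right)} = \sqrt{-20 + 2 \left(-4\right) \left(-8\right)} = \sqrt{-20 + 64} = \sqrt{44} = 2 \sqrt{11}$)
$\sqrt{v{\left(u{\left(-6,5 \right)},5 \right)} - \frac{475}{869}} = \sqrt{2 \sqrt{11} - \frac{475}{869}} = \sqrt{- \frac{475}{869} + 2 \sqrt{11}}$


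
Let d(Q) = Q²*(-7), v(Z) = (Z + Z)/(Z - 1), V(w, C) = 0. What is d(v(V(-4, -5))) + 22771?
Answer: 22771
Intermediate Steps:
v(Z) = 2*Z/(-1 + Z) (v(Z) = (2*Z)/(-1 + Z) = 2*Z/(-1 + Z))
d(Q) = -7*Q²
d(v(V(-4, -5))) + 22771 = -7*(2*0/(-1 + 0))² + 22771 = -7*(2*0/(-1))² + 22771 = -7*(2*0*(-1))² + 22771 = -7*0² + 22771 = -7*0 + 22771 = 0 + 22771 = 22771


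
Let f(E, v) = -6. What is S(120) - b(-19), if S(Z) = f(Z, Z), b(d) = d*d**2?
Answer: 6853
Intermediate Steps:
b(d) = d**3
S(Z) = -6
S(120) - b(-19) = -6 - 1*(-19)**3 = -6 - 1*(-6859) = -6 + 6859 = 6853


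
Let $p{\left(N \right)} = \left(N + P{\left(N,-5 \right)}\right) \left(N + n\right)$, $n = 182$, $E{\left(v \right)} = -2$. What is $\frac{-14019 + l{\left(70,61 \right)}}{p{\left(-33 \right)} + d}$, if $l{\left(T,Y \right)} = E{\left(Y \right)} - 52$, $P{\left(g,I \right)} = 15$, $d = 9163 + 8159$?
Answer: $- \frac{4691}{4880} \approx -0.96127$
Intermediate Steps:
$d = 17322$
$l{\left(T,Y \right)} = -54$ ($l{\left(T,Y \right)} = -2 - 52 = -54$)
$p{\left(N \right)} = \left(15 + N\right) \left(182 + N\right)$ ($p{\left(N \right)} = \left(N + 15\right) \left(N + 182\right) = \left(15 + N\right) \left(182 + N\right)$)
$\frac{-14019 + l{\left(70,61 \right)}}{p{\left(-33 \right)} + d} = \frac{-14019 - 54}{\left(2730 + \left(-33\right)^{2} + 197 \left(-33\right)\right) + 17322} = - \frac{14073}{\left(2730 + 1089 - 6501\right) + 17322} = - \frac{14073}{-2682 + 17322} = - \frac{14073}{14640} = \left(-14073\right) \frac{1}{14640} = - \frac{4691}{4880}$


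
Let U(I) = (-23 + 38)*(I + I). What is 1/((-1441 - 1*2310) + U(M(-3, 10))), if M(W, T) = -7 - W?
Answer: -1/3871 ≈ -0.00025833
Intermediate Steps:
U(I) = 30*I (U(I) = 15*(2*I) = 30*I)
1/((-1441 - 1*2310) + U(M(-3, 10))) = 1/((-1441 - 1*2310) + 30*(-7 - 1*(-3))) = 1/((-1441 - 2310) + 30*(-7 + 3)) = 1/(-3751 + 30*(-4)) = 1/(-3751 - 120) = 1/(-3871) = -1/3871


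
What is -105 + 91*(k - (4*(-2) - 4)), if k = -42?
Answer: -2835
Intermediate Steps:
-105 + 91*(k - (4*(-2) - 4)) = -105 + 91*(-42 - (4*(-2) - 4)) = -105 + 91*(-42 - (-8 - 4)) = -105 + 91*(-42 - 1*(-12)) = -105 + 91*(-42 + 12) = -105 + 91*(-30) = -105 - 2730 = -2835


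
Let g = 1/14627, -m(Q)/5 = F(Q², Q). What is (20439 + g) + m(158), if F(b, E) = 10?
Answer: 298229904/14627 ≈ 20389.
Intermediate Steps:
m(Q) = -50 (m(Q) = -5*10 = -50)
g = 1/14627 ≈ 6.8367e-5
(20439 + g) + m(158) = (20439 + 1/14627) - 50 = 298961254/14627 - 50 = 298229904/14627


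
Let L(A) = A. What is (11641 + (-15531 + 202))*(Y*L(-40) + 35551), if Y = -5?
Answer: -131849688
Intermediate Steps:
(11641 + (-15531 + 202))*(Y*L(-40) + 35551) = (11641 + (-15531 + 202))*(-5*(-40) + 35551) = (11641 - 15329)*(200 + 35551) = -3688*35751 = -131849688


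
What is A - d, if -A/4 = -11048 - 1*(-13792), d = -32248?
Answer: 21272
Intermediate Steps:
A = -10976 (A = -4*(-11048 - 1*(-13792)) = -4*(-11048 + 13792) = -4*2744 = -10976)
A - d = -10976 - 1*(-32248) = -10976 + 32248 = 21272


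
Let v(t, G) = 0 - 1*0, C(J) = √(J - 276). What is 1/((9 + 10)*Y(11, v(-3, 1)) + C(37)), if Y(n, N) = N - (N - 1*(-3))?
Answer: -57/3488 - I*√239/3488 ≈ -0.016342 - 0.0044322*I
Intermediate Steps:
C(J) = √(-276 + J)
v(t, G) = 0 (v(t, G) = 0 + 0 = 0)
Y(n, N) = -3 (Y(n, N) = N - (N + 3) = N - (3 + N) = N + (-3 - N) = -3)
1/((9 + 10)*Y(11, v(-3, 1)) + C(37)) = 1/((9 + 10)*(-3) + √(-276 + 37)) = 1/(19*(-3) + √(-239)) = 1/(-57 + I*√239)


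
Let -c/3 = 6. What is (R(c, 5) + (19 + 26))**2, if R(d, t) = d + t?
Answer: 1024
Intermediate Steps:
c = -18 (c = -3*6 = -18)
(R(c, 5) + (19 + 26))**2 = ((-18 + 5) + (19 + 26))**2 = (-13 + 45)**2 = 32**2 = 1024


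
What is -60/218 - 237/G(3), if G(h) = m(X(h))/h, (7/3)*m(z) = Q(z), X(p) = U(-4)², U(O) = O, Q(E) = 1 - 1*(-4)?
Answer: -180981/545 ≈ -332.08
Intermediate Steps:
Q(E) = 5 (Q(E) = 1 + 4 = 5)
X(p) = 16 (X(p) = (-4)² = 16)
m(z) = 15/7 (m(z) = (3/7)*5 = 15/7)
G(h) = 15/(7*h)
-60/218 - 237/G(3) = -60/218 - 237/((15/7)/3) = -60*1/218 - 237/((15/7)*(⅓)) = -30/109 - 237/5/7 = -30/109 - 237*7/5 = -30/109 - 1659/5 = -180981/545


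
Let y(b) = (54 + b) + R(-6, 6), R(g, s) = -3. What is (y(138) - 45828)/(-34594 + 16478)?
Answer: 45639/18116 ≈ 2.5193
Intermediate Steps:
y(b) = 51 + b (y(b) = (54 + b) - 3 = 51 + b)
(y(138) - 45828)/(-34594 + 16478) = ((51 + 138) - 45828)/(-34594 + 16478) = (189 - 45828)/(-18116) = -45639*(-1/18116) = 45639/18116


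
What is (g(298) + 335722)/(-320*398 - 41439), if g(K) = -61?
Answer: -335661/168799 ≈ -1.9885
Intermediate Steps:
(g(298) + 335722)/(-320*398 - 41439) = (-61 + 335722)/(-320*398 - 41439) = 335661/(-127360 - 41439) = 335661/(-168799) = 335661*(-1/168799) = -335661/168799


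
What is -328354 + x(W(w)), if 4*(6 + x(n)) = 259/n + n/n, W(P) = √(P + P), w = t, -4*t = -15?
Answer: -1313439/4 + 259*√30/60 ≈ -3.2834e+5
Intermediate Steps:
t = 15/4 (t = -¼*(-15) = 15/4 ≈ 3.7500)
w = 15/4 ≈ 3.7500
W(P) = √2*√P (W(P) = √(2*P) = √2*√P)
x(n) = -23/4 + 259/(4*n) (x(n) = -6 + (259/n + n/n)/4 = -6 + (259/n + 1)/4 = -6 + (1 + 259/n)/4 = -6 + (¼ + 259/(4*n)) = -23/4 + 259/(4*n))
-328354 + x(W(w)) = -328354 + (259 - 23*√2*√(15/4))/(4*((√2*√(15/4)))) = -328354 + (259 - 23*√2*√15/2)/(4*((√2*(√15/2)))) = -328354 + (259 - 23*√30/2)/(4*((√30/2))) = -328354 + (√30/15)*(259 - 23*√30/2)/4 = -328354 + √30*(259 - 23*√30/2)/60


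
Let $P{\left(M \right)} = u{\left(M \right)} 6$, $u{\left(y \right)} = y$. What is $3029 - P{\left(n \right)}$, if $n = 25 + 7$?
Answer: $2837$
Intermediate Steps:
$n = 32$
$P{\left(M \right)} = 6 M$ ($P{\left(M \right)} = M 6 = 6 M$)
$3029 - P{\left(n \right)} = 3029 - 6 \cdot 32 = 3029 - 192 = 2837$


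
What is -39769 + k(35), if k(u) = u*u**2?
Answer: 3106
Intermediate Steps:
k(u) = u**3
-39769 + k(35) = -39769 + 35**3 = -39769 + 42875 = 3106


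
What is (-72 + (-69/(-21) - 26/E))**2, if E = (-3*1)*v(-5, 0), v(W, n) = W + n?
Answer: 54715609/11025 ≈ 4962.9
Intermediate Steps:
E = 15 (E = (-3*1)*(-5 + 0) = -3*(-5) = 15)
(-72 + (-69/(-21) - 26/E))**2 = (-72 + (-69/(-21) - 26/15))**2 = (-72 + (-69*(-1/21) - 26*1/15))**2 = (-72 + (23/7 - 26/15))**2 = (-72 + 163/105)**2 = (-7397/105)**2 = 54715609/11025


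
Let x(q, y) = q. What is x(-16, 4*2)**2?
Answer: 256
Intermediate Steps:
x(-16, 4*2)**2 = (-16)**2 = 256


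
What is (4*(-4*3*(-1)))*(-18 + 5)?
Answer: -624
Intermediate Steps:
(4*(-4*3*(-1)))*(-18 + 5) = (4*(-12*(-1)))*(-13) = (4*12)*(-13) = 48*(-13) = -624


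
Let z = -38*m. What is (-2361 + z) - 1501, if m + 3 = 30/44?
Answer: -41513/11 ≈ -3773.9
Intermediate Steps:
m = -51/22 (m = -3 + 30/44 = -3 + 30*(1/44) = -3 + 15/22 = -51/22 ≈ -2.3182)
z = 969/11 (z = -38*(-51/22) = 969/11 ≈ 88.091)
(-2361 + z) - 1501 = (-2361 + 969/11) - 1501 = -25002/11 - 1501 = -41513/11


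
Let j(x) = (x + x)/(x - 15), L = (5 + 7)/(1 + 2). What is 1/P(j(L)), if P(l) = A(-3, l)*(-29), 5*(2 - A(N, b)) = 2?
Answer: -5/232 ≈ -0.021552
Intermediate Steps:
L = 4 (L = 12/3 = 12*(1/3) = 4)
A(N, b) = 8/5 (A(N, b) = 2 - 1/5*2 = 2 - 2/5 = 8/5)
j(x) = 2*x/(-15 + x) (j(x) = (2*x)/(-15 + x) = 2*x/(-15 + x))
P(l) = -232/5 (P(l) = (8/5)*(-29) = -232/5)
1/P(j(L)) = 1/(-232/5) = -5/232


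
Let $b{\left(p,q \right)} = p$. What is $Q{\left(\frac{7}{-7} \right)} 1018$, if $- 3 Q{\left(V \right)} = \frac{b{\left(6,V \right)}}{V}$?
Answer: $2036$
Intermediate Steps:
$Q{\left(V \right)} = - \frac{2}{V}$ ($Q{\left(V \right)} = - \frac{6 \frac{1}{V}}{3} = - \frac{2}{V}$)
$Q{\left(\frac{7}{-7} \right)} 1018 = - \frac{2}{7 \frac{1}{-7}} \cdot 1018 = - \frac{2}{7 \left(- \frac{1}{7}\right)} 1018 = - \frac{2}{-1} \cdot 1018 = \left(-2\right) \left(-1\right) 1018 = 2 \cdot 1018 = 2036$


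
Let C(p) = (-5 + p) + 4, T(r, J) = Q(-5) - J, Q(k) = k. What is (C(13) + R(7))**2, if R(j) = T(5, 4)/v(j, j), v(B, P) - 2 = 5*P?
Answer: 189225/1369 ≈ 138.22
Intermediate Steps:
v(B, P) = 2 + 5*P
T(r, J) = -5 - J
C(p) = -1 + p
R(j) = -9/(2 + 5*j) (R(j) = (-5 - 1*4)/(2 + 5*j) = (-5 - 4)/(2 + 5*j) = -9/(2 + 5*j))
(C(13) + R(7))**2 = ((-1 + 13) - 9/(2 + 5*7))**2 = (12 - 9/(2 + 35))**2 = (12 - 9/37)**2 = (435/37)**2 = 189225/1369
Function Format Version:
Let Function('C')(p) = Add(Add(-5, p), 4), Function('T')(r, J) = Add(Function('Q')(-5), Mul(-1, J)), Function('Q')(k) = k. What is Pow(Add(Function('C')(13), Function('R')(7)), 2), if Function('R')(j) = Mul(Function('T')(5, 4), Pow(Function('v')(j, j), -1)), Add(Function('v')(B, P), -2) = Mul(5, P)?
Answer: Rational(189225, 1369) ≈ 138.22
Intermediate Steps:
Function('v')(B, P) = Add(2, Mul(5, P))
Function('T')(r, J) = Add(-5, Mul(-1, J))
Function('C')(p) = Add(-1, p)
Function('R')(j) = Mul(-9, Pow(Add(2, Mul(5, j)), -1)) (Function('R')(j) = Mul(Add(-5, Mul(-1, 4)), Pow(Add(2, Mul(5, j)), -1)) = Mul(Add(-5, -4), Pow(Add(2, Mul(5, j)), -1)) = Mul(-9, Pow(Add(2, Mul(5, j)), -1)))
Pow(Add(Function('C')(13), Function('R')(7)), 2) = Pow(Add(Add(-1, 13), Mul(-9, Pow(Add(2, Mul(5, 7)), -1))), 2) = Pow(Add(12, Mul(-9, Pow(Add(2, 35), -1))), 2) = Pow(Add(12, Mul(-9, Pow(37, -1))), 2) = Pow(Add(12, Mul(-9, Rational(1, 37))), 2) = Pow(Add(12, Rational(-9, 37)), 2) = Pow(Rational(435, 37), 2) = Rational(189225, 1369)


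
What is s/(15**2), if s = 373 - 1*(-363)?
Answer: 736/225 ≈ 3.2711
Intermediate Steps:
s = 736 (s = 373 + 363 = 736)
s/(15**2) = 736/(15**2) = 736/225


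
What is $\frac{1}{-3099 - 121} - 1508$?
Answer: $- \frac{4855761}{3220} \approx -1508.0$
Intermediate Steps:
$\frac{1}{-3099 - 121} - 1508 = \frac{1}{-3220} - 1508 = - \frac{1}{3220} - 1508 = - \frac{4855761}{3220}$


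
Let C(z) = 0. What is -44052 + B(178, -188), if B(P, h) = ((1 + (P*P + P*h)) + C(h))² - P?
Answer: 3120611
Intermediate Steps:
B(P, h) = (1 + P² + P*h)² - P (B(P, h) = ((1 + (P*P + P*h)) + 0)² - P = ((1 + (P² + P*h)) + 0)² - P = ((1 + P² + P*h) + 0)² - P = (1 + P² + P*h)² - P)
-44052 + B(178, -188) = -44052 + ((1 + 178² + 178*(-188))² - 1*178) = -44052 + ((1 + 31684 - 33464)² - 178) = -44052 + ((-1779)² - 178) = -44052 + (3164841 - 178) = -44052 + 3164663 = 3120611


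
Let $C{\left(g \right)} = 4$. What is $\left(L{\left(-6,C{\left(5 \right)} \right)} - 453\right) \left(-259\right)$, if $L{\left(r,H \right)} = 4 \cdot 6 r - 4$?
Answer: $155659$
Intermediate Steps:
$L{\left(r,H \right)} = -4 + 24 r$ ($L{\left(r,H \right)} = 24 r - 4 = -4 + 24 r$)
$\left(L{\left(-6,C{\left(5 \right)} \right)} - 453\right) \left(-259\right) = \left(\left(-4 + 24 \left(-6\right)\right) - 453\right) \left(-259\right) = \left(\left(-4 - 144\right) - 453\right) \left(-259\right) = \left(-148 - 453\right) \left(-259\right) = \left(-601\right) \left(-259\right) = 155659$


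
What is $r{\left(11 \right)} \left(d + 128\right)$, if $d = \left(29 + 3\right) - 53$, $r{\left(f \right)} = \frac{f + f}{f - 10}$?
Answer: $2354$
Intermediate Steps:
$r{\left(f \right)} = \frac{2 f}{-10 + f}$
$d = -21$ ($d = 32 - 53 = -21$)
$r{\left(11 \right)} \left(d + 128\right) = 2 \cdot 11 \frac{1}{-10 + 11} \left(-21 + 128\right) = 2 \cdot 11 \cdot 1^{-1} \cdot 107 = 2 \cdot 11 \cdot 1 \cdot 107 = 22 \cdot 107 = 2354$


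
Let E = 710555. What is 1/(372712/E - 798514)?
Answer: -710555/567387742558 ≈ -1.2523e-6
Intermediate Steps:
1/(372712/E - 798514) = 1/(372712/710555 - 798514) = 1/(-567387742558/710555) = -710555/567387742558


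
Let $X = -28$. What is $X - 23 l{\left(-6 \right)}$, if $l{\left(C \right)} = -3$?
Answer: $41$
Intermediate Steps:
$X - 23 l{\left(-6 \right)} = -28 - -69 = -28 + 69 = 41$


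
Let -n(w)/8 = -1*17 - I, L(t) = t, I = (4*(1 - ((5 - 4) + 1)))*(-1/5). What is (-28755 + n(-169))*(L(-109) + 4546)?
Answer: -634770531/5 ≈ -1.2695e+8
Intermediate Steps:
I = 4/5 (I = (4*(1 - (1 + 1)))*(-1*1/5) = (4*(1 - 1*2))*(-1/5) = (4*(1 - 2))*(-1/5) = (4*(-1))*(-1/5) = -4*(-1/5) = 4/5 ≈ 0.80000)
n(w) = 712/5 (n(w) = -8*(-1*17 - 1*4/5) = -8*(-17 - 4/5) = -8*(-89/5) = 712/5)
(-28755 + n(-169))*(L(-109) + 4546) = (-28755 + 712/5)*(-109 + 4546) = -143063/5*4437 = -634770531/5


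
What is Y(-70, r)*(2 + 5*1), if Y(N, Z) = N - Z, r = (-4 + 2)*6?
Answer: -406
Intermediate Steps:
r = -12 (r = -2*6 = -12)
Y(-70, r)*(2 + 5*1) = (-70 - 1*(-12))*(2 + 5*1) = (-70 + 12)*(2 + 5) = -58*7 = -406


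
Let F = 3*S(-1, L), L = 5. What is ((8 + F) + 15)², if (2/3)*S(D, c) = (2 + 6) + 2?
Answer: 4624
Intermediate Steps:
S(D, c) = 15 (S(D, c) = 3*((2 + 6) + 2)/2 = 3*(8 + 2)/2 = (3/2)*10 = 15)
F = 45 (F = 3*15 = 45)
((8 + F) + 15)² = ((8 + 45) + 15)² = (53 + 15)² = 68² = 4624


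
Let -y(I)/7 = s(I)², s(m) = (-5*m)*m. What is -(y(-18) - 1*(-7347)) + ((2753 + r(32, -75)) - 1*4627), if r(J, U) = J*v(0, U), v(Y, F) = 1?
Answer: 18361611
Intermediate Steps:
s(m) = -5*m²
y(I) = -175*I⁴ (y(I) = -7*25*I⁴ = -175*I⁴)
r(J, U) = J (r(J, U) = J*1 = J)
-(y(-18) - 1*(-7347)) + ((2753 + r(32, -75)) - 1*4627) = -(-175*(-18)⁴ - 1*(-7347)) + ((2753 + 32) - 1*4627) = -(-175*104976 + 7347) + (2785 - 4627) = -(-18370800 + 7347) - 1842 = -1*(-18363453) - 1842 = 18363453 - 1842 = 18361611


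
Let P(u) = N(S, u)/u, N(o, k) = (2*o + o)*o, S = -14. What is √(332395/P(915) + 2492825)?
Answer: 5*√23598967/14 ≈ 1735.0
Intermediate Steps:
N(o, k) = 3*o² (N(o, k) = (3*o)*o = 3*o²)
P(u) = 588/u (P(u) = (3*(-14)²)/u = (3*196)/u = 588/u)
√(332395/P(915) + 2492825) = √(332395/((588/915)) + 2492825) = √(332395/((588*(1/915))) + 2492825) = √(332395/(196/305) + 2492825) = √(332395*(305/196) + 2492825) = √(14482925/28 + 2492825) = √(84282025/28) = 5*√23598967/14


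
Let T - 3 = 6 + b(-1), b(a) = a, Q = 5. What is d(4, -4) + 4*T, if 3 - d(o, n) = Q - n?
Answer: 26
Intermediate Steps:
d(o, n) = -2 + n (d(o, n) = 3 - (5 - n) = 3 + (-5 + n) = -2 + n)
T = 8 (T = 3 + (6 - 1) = 3 + 5 = 8)
d(4, -4) + 4*T = (-2 - 4) + 4*8 = -6 + 32 = 26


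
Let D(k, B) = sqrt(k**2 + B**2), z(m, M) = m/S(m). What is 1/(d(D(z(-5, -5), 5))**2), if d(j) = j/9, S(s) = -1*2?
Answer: 324/125 ≈ 2.5920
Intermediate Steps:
S(s) = -2
z(m, M) = -m/2 (z(m, M) = m/(-2) = m*(-1/2) = -m/2)
D(k, B) = sqrt(B**2 + k**2)
d(j) = j/9 (d(j) = j*(1/9) = j/9)
1/(d(D(z(-5, -5), 5))**2) = 1/((sqrt(5**2 + (-1/2*(-5))**2)/9)**2) = 1/((sqrt(25 + (5/2)**2)/9)**2) = 1/((sqrt(25 + 25/4)/9)**2) = 1/((sqrt(125/4)/9)**2) = 1/(((5*sqrt(5)/2)/9)**2) = 1/((5*sqrt(5)/18)**2) = 1/(125/324) = 324/125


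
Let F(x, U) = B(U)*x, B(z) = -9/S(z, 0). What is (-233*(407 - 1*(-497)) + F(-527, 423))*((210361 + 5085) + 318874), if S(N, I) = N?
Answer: -5289328254640/47 ≈ -1.1254e+11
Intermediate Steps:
B(z) = -9/z
F(x, U) = -9*x/U (F(x, U) = (-9/U)*x = -9*x/U)
(-233*(407 - 1*(-497)) + F(-527, 423))*((210361 + 5085) + 318874) = (-233*(407 - 1*(-497)) - 9*(-527)/423)*((210361 + 5085) + 318874) = (-233*(407 + 497) - 9*(-527)*1/423)*(215446 + 318874) = (-233*904 + 527/47)*534320 = (-210632 + 527/47)*534320 = -9899177/47*534320 = -5289328254640/47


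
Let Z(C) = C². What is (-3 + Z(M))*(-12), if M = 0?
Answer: 36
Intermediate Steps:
(-3 + Z(M))*(-12) = (-3 + 0²)*(-12) = (-3 + 0)*(-12) = -3*(-12) = 36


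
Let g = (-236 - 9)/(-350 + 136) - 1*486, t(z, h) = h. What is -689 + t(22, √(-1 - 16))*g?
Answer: -689 - 103759*I*√17/214 ≈ -689.0 - 1999.1*I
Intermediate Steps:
g = -103759/214 (g = -245/(-214) - 486 = -245*(-1/214) - 486 = 245/214 - 486 = -103759/214 ≈ -484.85)
-689 + t(22, √(-1 - 16))*g = -689 + √(-1 - 16)*(-103759/214) = -689 + √(-17)*(-103759/214) = -689 + (I*√17)*(-103759/214) = -689 - 103759*I*√17/214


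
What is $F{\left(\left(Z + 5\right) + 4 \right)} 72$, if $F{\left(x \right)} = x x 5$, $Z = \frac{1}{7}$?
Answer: $\frac{1474560}{49} \approx 30093.0$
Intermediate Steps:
$Z = \frac{1}{7} \approx 0.14286$
$F{\left(x \right)} = 5 x^{2}$ ($F{\left(x \right)} = x^{2} \cdot 5 = 5 x^{2}$)
$F{\left(\left(Z + 5\right) + 4 \right)} 72 = 5 \left(\left(\frac{1}{7} + 5\right) + 4\right)^{2} \cdot 72 = 5 \left(\frac{36}{7} + 4\right)^{2} \cdot 72 = 5 \left(\frac{64}{7}\right)^{2} \cdot 72 = 5 \cdot \frac{4096}{49} \cdot 72 = \frac{20480}{49} \cdot 72 = \frac{1474560}{49}$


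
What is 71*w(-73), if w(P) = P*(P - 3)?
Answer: 393908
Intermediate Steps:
w(P) = P*(-3 + P)
71*w(-73) = 71*(-73*(-3 - 73)) = 71*(-73*(-76)) = 71*5548 = 393908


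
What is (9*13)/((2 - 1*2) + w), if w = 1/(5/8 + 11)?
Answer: 10881/8 ≈ 1360.1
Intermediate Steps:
w = 8/93 (w = 1/(5*(⅛) + 11) = 1/(5/8 + 11) = 1/(93/8) = 8/93 ≈ 0.086022)
(9*13)/((2 - 1*2) + w) = (9*13)/((2 - 1*2) + 8/93) = 117/((2 - 2) + 8/93) = 117/(0 + 8/93) = 117/(8/93) = 117*(93/8) = 10881/8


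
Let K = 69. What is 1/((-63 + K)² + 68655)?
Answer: 1/68691 ≈ 1.4558e-5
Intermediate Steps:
1/((-63 + K)² + 68655) = 1/((-63 + 69)² + 68655) = 1/(6² + 68655) = 1/(36 + 68655) = 1/68691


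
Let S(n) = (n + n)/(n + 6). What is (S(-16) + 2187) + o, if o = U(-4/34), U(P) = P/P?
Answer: 10956/5 ≈ 2191.2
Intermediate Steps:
S(n) = 2*n/(6 + n) (S(n) = (2*n)/(6 + n) = 2*n/(6 + n))
U(P) = 1
o = 1
(S(-16) + 2187) + o = (2*(-16)/(6 - 16) + 2187) + 1 = (2*(-16)/(-10) + 2187) + 1 = (2*(-16)*(-⅒) + 2187) + 1 = (16/5 + 2187) + 1 = 10951/5 + 1 = 10956/5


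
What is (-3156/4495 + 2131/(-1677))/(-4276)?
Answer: 14871457/32232979740 ≈ 0.00046137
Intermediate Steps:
(-3156/4495 + 2131/(-1677))/(-4276) = (-3156*1/4495 + 2131*(-1/1677))*(-1/4276) = (-3156/4495 - 2131/1677)*(-1/4276) = -14871457/7538115*(-1/4276) = 14871457/32232979740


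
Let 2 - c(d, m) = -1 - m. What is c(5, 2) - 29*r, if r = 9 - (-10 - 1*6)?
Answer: -720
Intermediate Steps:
c(d, m) = 3 + m (c(d, m) = 2 - (-1 - m) = 2 + (1 + m) = 3 + m)
r = 25 (r = 9 - (-10 - 6) = 9 - 1*(-16) = 9 + 16 = 25)
c(5, 2) - 29*r = (3 + 2) - 29*25 = 5 - 725 = -720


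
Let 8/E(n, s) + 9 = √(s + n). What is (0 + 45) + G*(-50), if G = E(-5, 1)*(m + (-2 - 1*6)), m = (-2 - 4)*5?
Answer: -26595/17 - 6080*I/17 ≈ -1564.4 - 357.65*I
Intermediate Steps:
m = -30 (m = -6*5 = -30)
E(n, s) = 8/(-9 + √(n + s)) (E(n, s) = 8/(-9 + √(s + n)) = 8/(-9 + √(n + s)))
G = -304*(-9 - 2*I)/85 (G = (8/(-9 + √(-5 + 1)))*(-30 + (-2 - 1*6)) = (8/(-9 + √(-4)))*(-30 + (-2 - 6)) = (8/(-9 + 2*I))*(-30 - 8) = (8*((-9 - 2*I)/85))*(-38) = (8*(-9 - 2*I)/85)*(-38) = -304*(-9 - 2*I)/85 ≈ 32.188 + 7.1529*I)
(0 + 45) + G*(-50) = (0 + 45) + (2736/85 + 608*I/85)*(-50) = 45 + (-27360/17 - 6080*I/17) = -26595/17 - 6080*I/17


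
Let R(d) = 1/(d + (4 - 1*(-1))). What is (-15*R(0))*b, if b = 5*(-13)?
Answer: 195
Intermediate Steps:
R(d) = 1/(5 + d) (R(d) = 1/(d + (4 + 1)) = 1/(d + 5) = 1/(5 + d))
b = -65
(-15*R(0))*b = -15/(5 + 0)*(-65) = -15/5*(-65) = -15*⅕*(-65) = -3*(-65) = 195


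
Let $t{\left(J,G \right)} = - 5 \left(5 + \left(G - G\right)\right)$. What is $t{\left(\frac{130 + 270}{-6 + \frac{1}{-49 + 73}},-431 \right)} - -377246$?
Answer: $377221$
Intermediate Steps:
$t{\left(J,G \right)} = -25$ ($t{\left(J,G \right)} = - 5 \left(5 + 0\right) = \left(-5\right) 5 = -25$)
$t{\left(\frac{130 + 270}{-6 + \frac{1}{-49 + 73}},-431 \right)} - -377246 = -25 - -377246 = -25 + 377246 = 377221$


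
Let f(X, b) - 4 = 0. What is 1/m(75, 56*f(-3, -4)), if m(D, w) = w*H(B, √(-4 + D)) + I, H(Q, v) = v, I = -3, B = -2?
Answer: 3/3562487 + 224*√71/3562487 ≈ 0.00053066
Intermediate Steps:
f(X, b) = 4 (f(X, b) = 4 + 0 = 4)
m(D, w) = -3 + w*√(-4 + D) (m(D, w) = w*√(-4 + D) - 3 = -3 + w*√(-4 + D))
1/m(75, 56*f(-3, -4)) = 1/(-3 + (56*4)*√(-4 + 75)) = 1/(-3 + 224*√71)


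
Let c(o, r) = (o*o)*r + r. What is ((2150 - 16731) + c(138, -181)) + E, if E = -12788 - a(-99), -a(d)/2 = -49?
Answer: -3474612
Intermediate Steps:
c(o, r) = r + r*o² (c(o, r) = o²*r + r = r*o² + r = r + r*o²)
a(d) = 98 (a(d) = -2*(-49) = 98)
E = -12886 (E = -12788 - 1*98 = -12788 - 98 = -12886)
((2150 - 16731) + c(138, -181)) + E = ((2150 - 16731) - 181*(1 + 138²)) - 12886 = (-14581 - 181*(1 + 19044)) - 12886 = (-14581 - 181*19045) - 12886 = (-14581 - 3447145) - 12886 = -3461726 - 12886 = -3474612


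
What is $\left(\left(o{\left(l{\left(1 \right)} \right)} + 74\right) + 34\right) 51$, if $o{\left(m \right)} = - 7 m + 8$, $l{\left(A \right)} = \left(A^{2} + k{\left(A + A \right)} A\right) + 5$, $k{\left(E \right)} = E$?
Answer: $3060$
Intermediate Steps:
$l{\left(A \right)} = 5 + 3 A^{2}$ ($l{\left(A \right)} = \left(A^{2} + \left(A + A\right) A\right) + 5 = \left(A^{2} + 2 A A\right) + 5 = \left(A^{2} + 2 A^{2}\right) + 5 = 3 A^{2} + 5 = 5 + 3 A^{2}$)
$o{\left(m \right)} = 8 - 7 m$
$\left(\left(o{\left(l{\left(1 \right)} \right)} + 74\right) + 34\right) 51 = \left(\left(\left(8 - 7 \left(5 + 3 \cdot 1^{2}\right)\right) + 74\right) + 34\right) 51 = \left(\left(\left(8 - 7 \left(5 + 3 \cdot 1\right)\right) + 74\right) + 34\right) 51 = \left(\left(\left(8 - 7 \left(5 + 3\right)\right) + 74\right) + 34\right) 51 = \left(\left(\left(8 - 56\right) + 74\right) + 34\right) 51 = \left(\left(-48 + 74\right) + 34\right) 51 = \left(26 + 34\right) 51 = 60 \cdot 51 = 3060$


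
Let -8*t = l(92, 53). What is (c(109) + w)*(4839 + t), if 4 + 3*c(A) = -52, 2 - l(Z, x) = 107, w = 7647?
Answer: 296109015/8 ≈ 3.7014e+7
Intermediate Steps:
l(Z, x) = -105 (l(Z, x) = 2 - 1*107 = 2 - 107 = -105)
c(A) = -56/3 (c(A) = -4/3 + (⅓)*(-52) = -4/3 - 52/3 = -56/3)
t = 105/8 (t = -⅛*(-105) = 105/8 ≈ 13.125)
(c(109) + w)*(4839 + t) = (-56/3 + 7647)*(4839 + 105/8) = (22885/3)*(38817/8) = 296109015/8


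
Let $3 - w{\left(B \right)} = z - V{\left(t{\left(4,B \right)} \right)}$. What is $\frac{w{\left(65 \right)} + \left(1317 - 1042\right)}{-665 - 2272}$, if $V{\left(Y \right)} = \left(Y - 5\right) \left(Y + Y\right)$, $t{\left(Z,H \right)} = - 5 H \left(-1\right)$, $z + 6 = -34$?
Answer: $- \frac{18938}{267} \approx -70.929$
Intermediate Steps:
$z = -40$ ($z = -6 - 34 = -40$)
$t{\left(Z,H \right)} = 5 H$
$V{\left(Y \right)} = 2 Y \left(-5 + Y\right)$ ($V{\left(Y \right)} = \left(-5 + Y\right) 2 Y = 2 Y \left(-5 + Y\right)$)
$w{\left(B \right)} = 43 + 10 B \left(-5 + 5 B\right)$ ($w{\left(B \right)} = 3 - \left(-40 - 2 \cdot 5 B \left(-5 + 5 B\right)\right) = 3 - \left(-40 - 10 B \left(-5 + 5 B\right)\right) = 3 + \left(40 + 10 B \left(-5 + 5 B\right)\right) = 43 + 10 B \left(-5 + 5 B\right)$)
$\frac{w{\left(65 \right)} + \left(1317 - 1042\right)}{-665 - 2272} = \frac{\left(43 + 50 \cdot 65 \left(-1 + 65\right)\right) + \left(1317 - 1042\right)}{-665 - 2272} = \frac{\left(43 + 50 \cdot 65 \cdot 64\right) + 275}{-2937} = \left(\left(43 + 208000\right) + 275\right) \left(- \frac{1}{2937}\right) = \left(208043 + 275\right) \left(- \frac{1}{2937}\right) = 208318 \left(- \frac{1}{2937}\right) = - \frac{18938}{267}$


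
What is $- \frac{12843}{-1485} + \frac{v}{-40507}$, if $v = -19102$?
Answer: $\frac{60955319}{6683655} \approx 9.1201$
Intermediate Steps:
$- \frac{12843}{-1485} + \frac{v}{-40507} = - \frac{12843}{-1485} - \frac{19102}{-40507} = \left(-12843\right) \left(- \frac{1}{1485}\right) - - \frac{19102}{40507} = \frac{1427}{165} + \frac{19102}{40507} = \frac{60955319}{6683655}$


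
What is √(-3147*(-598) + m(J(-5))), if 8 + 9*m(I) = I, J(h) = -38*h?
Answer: 2*√4234334/3 ≈ 1371.8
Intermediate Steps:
m(I) = -8/9 + I/9
√(-3147*(-598) + m(J(-5))) = √(-3147*(-598) + (-8/9 + (-38*(-5))/9)) = √(1881906 + (-8/9 + (⅑)*190)) = √(1881906 + (-8/9 + 190/9)) = √(1881906 + 182/9) = √(16937336/9) = 2*√4234334/3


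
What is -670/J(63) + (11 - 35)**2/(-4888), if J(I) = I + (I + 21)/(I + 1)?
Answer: -6624008/628719 ≈ -10.536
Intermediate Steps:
J(I) = I + (21 + I)/(1 + I)
-670/J(63) + (11 - 35)**2/(-4888) = -670*(1 + 63)/(21 + 63**2 + 2*63) + (11 - 35)**2/(-4888) = -670*64/(21 + 3969 + 126) + (-24)**2*(-1/4888) = -670/((1/64)*4116) + 576*(-1/4888) = -670/1029/16 - 72/611 = -670*16/1029 - 72/611 = -10720/1029 - 72/611 = -6624008/628719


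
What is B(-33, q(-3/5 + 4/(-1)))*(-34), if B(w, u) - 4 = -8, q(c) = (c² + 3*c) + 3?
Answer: 136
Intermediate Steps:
q(c) = 3 + c² + 3*c
B(w, u) = -4 (B(w, u) = 4 - 8 = -4)
B(-33, q(-3/5 + 4/(-1)))*(-34) = -4*(-34) = 136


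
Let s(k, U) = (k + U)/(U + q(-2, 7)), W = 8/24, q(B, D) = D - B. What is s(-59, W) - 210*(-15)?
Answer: 22006/7 ≈ 3143.7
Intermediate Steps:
W = ⅓ (W = 8*(1/24) = ⅓ ≈ 0.33333)
s(k, U) = (U + k)/(9 + U) (s(k, U) = (k + U)/(U + (7 - 1*(-2))) = (U + k)/(U + (7 + 2)) = (U + k)/(U + 9) = (U + k)/(9 + U))
s(-59, W) - 210*(-15) = (⅓ - 59)/(9 + ⅓) - 210*(-15) = -176/3/(28/3) - 1*(-3150) = (3/28)*(-176/3) + 3150 = -44/7 + 3150 = 22006/7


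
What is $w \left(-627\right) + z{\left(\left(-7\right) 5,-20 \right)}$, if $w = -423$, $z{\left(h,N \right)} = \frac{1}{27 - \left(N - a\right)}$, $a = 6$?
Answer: $\frac{14056714}{53} \approx 2.6522 \cdot 10^{5}$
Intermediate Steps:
$z{\left(h,N \right)} = \frac{1}{33 - N}$ ($z{\left(h,N \right)} = \frac{1}{27 - \left(-6 + N\right)} = \frac{1}{33 - N}$)
$w \left(-627\right) + z{\left(\left(-7\right) 5,-20 \right)} = \left(-423\right) \left(-627\right) + \frac{1}{33 - -20} = 265221 + \frac{1}{33 + 20} = 265221 + \frac{1}{53} = \frac{14056714}{53}$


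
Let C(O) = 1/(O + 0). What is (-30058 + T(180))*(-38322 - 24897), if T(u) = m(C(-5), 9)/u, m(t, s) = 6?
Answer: 19002345947/10 ≈ 1.9002e+9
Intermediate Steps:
C(O) = 1/O
T(u) = 6/u
(-30058 + T(180))*(-38322 - 24897) = (-30058 + 6/180)*(-38322 - 24897) = (-30058 + 6*(1/180))*(-63219) = (-30058 + 1/30)*(-63219) = -901739/30*(-63219) = 19002345947/10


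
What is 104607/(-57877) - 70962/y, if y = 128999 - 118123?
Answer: -2622386703/314735126 ≈ -8.3320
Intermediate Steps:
y = 10876
104607/(-57877) - 70962/y = 104607/(-57877) - 70962/10876 = 104607*(-1/57877) - 70962*1/10876 = -104607/57877 - 35481/5438 = -2622386703/314735126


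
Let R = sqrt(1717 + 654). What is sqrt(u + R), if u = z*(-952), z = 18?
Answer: sqrt(-17136 + sqrt(2371)) ≈ 130.72*I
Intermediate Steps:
u = -17136 (u = 18*(-952) = -17136)
R = sqrt(2371) ≈ 48.693
sqrt(u + R) = sqrt(-17136 + sqrt(2371))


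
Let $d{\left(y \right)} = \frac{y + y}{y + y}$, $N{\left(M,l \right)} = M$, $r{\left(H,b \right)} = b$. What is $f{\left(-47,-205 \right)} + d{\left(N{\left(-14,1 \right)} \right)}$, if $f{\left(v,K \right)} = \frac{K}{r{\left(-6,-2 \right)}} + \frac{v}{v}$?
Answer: $\frac{209}{2} \approx 104.5$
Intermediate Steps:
$f{\left(v,K \right)} = 1 - \frac{K}{2}$ ($f{\left(v,K \right)} = \frac{K}{-2} + \frac{v}{v} = K \left(- \frac{1}{2}\right) + 1 = - \frac{K}{2} + 1 = 1 - \frac{K}{2}$)
$d{\left(y \right)} = 1$ ($d{\left(y \right)} = \frac{2 y}{2 y} = 2 y \frac{1}{2 y} = 1$)
$f{\left(-47,-205 \right)} + d{\left(N{\left(-14,1 \right)} \right)} = \left(1 - - \frac{205}{2}\right) + 1 = \left(1 + \frac{205}{2}\right) + 1 = \frac{207}{2} + 1 = \frac{209}{2}$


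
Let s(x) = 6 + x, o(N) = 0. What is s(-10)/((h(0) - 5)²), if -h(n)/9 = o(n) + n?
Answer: -4/25 ≈ -0.16000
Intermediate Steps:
h(n) = -9*n (h(n) = -9*(0 + n) = -9*n)
s(-10)/((h(0) - 5)²) = (6 - 10)/((-9*0 - 5)²) = -4/(0 - 5)² = -4/((-5)²) = -4/25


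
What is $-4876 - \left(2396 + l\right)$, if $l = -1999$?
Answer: $-5273$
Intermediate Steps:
$-4876 - \left(2396 + l\right) = -4876 - 397 = -5273$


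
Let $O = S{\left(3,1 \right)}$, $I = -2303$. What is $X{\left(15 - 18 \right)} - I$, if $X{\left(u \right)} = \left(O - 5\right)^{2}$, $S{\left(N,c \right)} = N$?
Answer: $2307$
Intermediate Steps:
$O = 3$
$X{\left(u \right)} = 4$ ($X{\left(u \right)} = \left(3 - 5\right)^{2} = \left(-2\right)^{2} = 4$)
$X{\left(15 - 18 \right)} - I = 4 - -2303 = 4 + 2303 = 2307$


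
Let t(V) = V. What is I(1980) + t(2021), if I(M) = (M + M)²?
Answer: 15683621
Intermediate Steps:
I(M) = 4*M² (I(M) = (2*M)² = 4*M²)
I(1980) + t(2021) = 4*1980² + 2021 = 4*3920400 + 2021 = 15681600 + 2021 = 15683621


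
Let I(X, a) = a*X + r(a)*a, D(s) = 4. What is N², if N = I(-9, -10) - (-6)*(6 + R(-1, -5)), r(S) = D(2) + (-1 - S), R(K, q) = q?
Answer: 1156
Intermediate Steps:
r(S) = 3 - S (r(S) = 4 + (-1 - S) = 3 - S)
I(X, a) = X*a + a*(3 - a) (I(X, a) = a*X + (3 - a)*a = X*a + a*(3 - a))
N = -34 (N = -10*(3 - 9 - 1*(-10)) - (-6)*(6 - 5) = -10*(3 - 9 + 10) - (-6) = -10*4 - 1*(-6) = -40 + 6 = -34)
N² = (-34)² = 1156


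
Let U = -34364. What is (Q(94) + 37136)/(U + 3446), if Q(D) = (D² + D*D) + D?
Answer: -27451/15459 ≈ -1.7757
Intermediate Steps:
Q(D) = D + 2*D² (Q(D) = (D² + D²) + D = 2*D² + D = D + 2*D²)
(Q(94) + 37136)/(U + 3446) = (94*(1 + 2*94) + 37136)/(-34364 + 3446) = (94*(1 + 188) + 37136)/(-30918) = (94*189 + 37136)*(-1/30918) = (17766 + 37136)*(-1/30918) = 54902*(-1/30918) = -27451/15459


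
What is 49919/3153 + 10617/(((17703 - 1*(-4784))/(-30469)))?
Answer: -1018839464516/70901511 ≈ -14370.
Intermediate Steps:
49919/3153 + 10617/(((17703 - 1*(-4784))/(-30469))) = 49919*(1/3153) + 10617/(((17703 + 4784)*(-1/30469))) = 49919/3153 + 10617/((22487*(-1/30469))) = 49919/3153 + 10617/(-22487/30469) = 49919/3153 + 10617*(-30469/22487) = 49919/3153 - 323489373/22487 = -1018839464516/70901511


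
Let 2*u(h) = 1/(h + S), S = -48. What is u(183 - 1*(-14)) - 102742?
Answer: -30617115/298 ≈ -1.0274e+5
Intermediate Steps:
u(h) = 1/(2*(-48 + h)) (u(h) = 1/(2*(h - 48)) = 1/(2*(-48 + h)))
u(183 - 1*(-14)) - 102742 = 1/(2*(-48 + (183 - 1*(-14)))) - 102742 = 1/(2*(-48 + (183 + 14))) - 102742 = 1/(2*(-48 + 197)) - 102742 = (1/2)/149 - 102742 = (1/2)*(1/149) - 102742 = 1/298 - 102742 = -30617115/298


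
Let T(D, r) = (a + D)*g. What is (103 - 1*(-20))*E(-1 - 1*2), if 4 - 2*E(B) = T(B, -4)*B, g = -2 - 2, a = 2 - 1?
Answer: 1722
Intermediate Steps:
a = 1
g = -4
T(D, r) = -4 - 4*D (T(D, r) = (1 + D)*(-4) = -4 - 4*D)
E(B) = 2 - B*(-4 - 4*B)/2 (E(B) = 2 - (-4 - 4*B)*B/2 = 2 - B*(-4 - 4*B)/2)
(103 - 1*(-20))*E(-1 - 1*2) = (103 - 1*(-20))*(2 + 2*(-1 - 1*2) + 2*(-1 - 1*2)**2) = (103 + 20)*(2 + 2*(-1 - 2) + 2*(-1 - 2)**2) = 123*(2 + 2*(-3) + 2*(-3)**2) = 123*(2 - 6 + 2*9) = 123*(2 - 6 + 18) = 123*14 = 1722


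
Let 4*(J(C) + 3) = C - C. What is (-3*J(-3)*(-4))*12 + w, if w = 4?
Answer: -428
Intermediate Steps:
J(C) = -3 (J(C) = -3 + (C - C)/4 = -3 + (¼)*0 = -3 + 0 = -3)
(-3*J(-3)*(-4))*12 + w = (-3*(-3)*(-4))*12 + 4 = (9*(-4))*12 + 4 = -36*12 + 4 = -432 + 4 = -428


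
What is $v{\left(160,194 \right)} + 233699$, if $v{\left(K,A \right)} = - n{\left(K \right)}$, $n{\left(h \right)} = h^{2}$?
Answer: $208099$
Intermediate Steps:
$v{\left(K,A \right)} = - K^{2}$
$v{\left(160,194 \right)} + 233699 = - 160^{2} + 233699 = \left(-1\right) 25600 + 233699 = -25600 + 233699 = 208099$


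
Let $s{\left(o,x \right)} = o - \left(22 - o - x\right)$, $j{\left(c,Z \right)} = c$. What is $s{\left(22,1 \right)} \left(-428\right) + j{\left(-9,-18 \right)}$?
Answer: $-9853$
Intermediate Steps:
$s{\left(o,x \right)} = -22 + x + 2 o$ ($s{\left(o,x \right)} = o + \left(-22 + o + x\right) = -22 + x + 2 o$)
$s{\left(22,1 \right)} \left(-428\right) + j{\left(-9,-18 \right)} = \left(-22 + 1 + 2 \cdot 22\right) \left(-428\right) - 9 = \left(-22 + 1 + 44\right) \left(-428\right) - 9 = 23 \left(-428\right) - 9 = -9844 - 9 = -9853$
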